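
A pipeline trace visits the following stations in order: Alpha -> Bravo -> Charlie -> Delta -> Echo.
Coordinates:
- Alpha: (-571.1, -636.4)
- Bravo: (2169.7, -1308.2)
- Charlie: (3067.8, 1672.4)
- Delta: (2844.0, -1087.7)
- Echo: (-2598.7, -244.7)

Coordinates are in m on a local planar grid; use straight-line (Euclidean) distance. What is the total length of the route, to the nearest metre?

14212 m

Leg distances:
Alpha→Bravo: 2821.9 m  (cumulative 2821.9 m)
Bravo→Charlie: 3113.0 m  (cumulative 5934.9 m)
Charlie→Delta: 2769.2 m  (cumulative 8704.1 m)
Delta→Echo: 5507.6 m  (cumulative 14211.7 m)
Total route length ≈ 14212 m.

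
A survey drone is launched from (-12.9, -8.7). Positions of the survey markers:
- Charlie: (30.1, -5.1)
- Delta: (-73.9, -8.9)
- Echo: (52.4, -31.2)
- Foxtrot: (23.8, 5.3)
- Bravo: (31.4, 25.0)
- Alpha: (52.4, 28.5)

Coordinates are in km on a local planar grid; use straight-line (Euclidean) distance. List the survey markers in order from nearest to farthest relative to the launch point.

Foxtrot, Charlie, Bravo, Delta, Echo, Alpha

Distances from the launch point:
Foxtrot (23.8, 5.3): 39.3 km
Charlie (30.1, -5.1): 43.2 km
Bravo (31.4, 25.0): 55.7 km
Delta (-73.9, -8.9): 61.0 km
Echo (52.4, -31.2): 69.1 km
Alpha (52.4, 28.5): 75.2 km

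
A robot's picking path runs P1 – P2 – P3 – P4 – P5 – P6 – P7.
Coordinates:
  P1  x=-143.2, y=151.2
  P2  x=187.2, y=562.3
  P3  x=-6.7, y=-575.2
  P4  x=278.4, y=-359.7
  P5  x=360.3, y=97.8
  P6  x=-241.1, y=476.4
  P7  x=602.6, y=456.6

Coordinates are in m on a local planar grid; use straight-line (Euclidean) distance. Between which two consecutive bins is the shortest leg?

Leg distances:
P1→P2: 527.4 m
P2→P3: 1153.9 m
P3→P4: 357.4 m
P4→P5: 464.8 m
P5→P6: 710.6 m
P6→P7: 843.9 m
The shortest leg is P3–P4 at 357.4 m.

P3–P4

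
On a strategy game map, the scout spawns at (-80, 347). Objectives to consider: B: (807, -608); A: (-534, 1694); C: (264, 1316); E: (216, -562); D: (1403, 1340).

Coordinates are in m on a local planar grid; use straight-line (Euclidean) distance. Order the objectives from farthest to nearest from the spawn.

Computing each straight-line distance from (-80, 347):
D (1403, 1340): 1784.8 m
A (-534, 1694): 1421.5 m
B (807, -608): 1303.4 m
C (264, 1316): 1028.2 m
E (216, -562): 956.0 m

D, A, B, C, E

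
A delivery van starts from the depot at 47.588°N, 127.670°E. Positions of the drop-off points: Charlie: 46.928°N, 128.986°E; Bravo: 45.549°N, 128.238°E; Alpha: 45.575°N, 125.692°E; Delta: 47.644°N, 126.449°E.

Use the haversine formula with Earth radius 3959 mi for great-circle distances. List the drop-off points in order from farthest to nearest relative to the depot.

Alpha, Bravo, Charlie, Delta

Distances from the depot:
Alpha 45.575°N, 125.692°E: 167.8 mi
Bravo 45.549°N, 128.238°E: 143.4 mi
Charlie 46.928°N, 128.986°E: 76.7 mi
Delta 47.644°N, 126.449°E: 57.0 mi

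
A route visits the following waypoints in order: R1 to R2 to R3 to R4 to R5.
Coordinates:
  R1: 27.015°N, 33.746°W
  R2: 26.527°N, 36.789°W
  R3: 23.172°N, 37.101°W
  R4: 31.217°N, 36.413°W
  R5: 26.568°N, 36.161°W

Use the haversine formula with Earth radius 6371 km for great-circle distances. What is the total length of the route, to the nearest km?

Leg distances:
R1→R2: 306.9 km  (cumulative 306.9 km)
R2→R3: 374.4 km  (cumulative 681.3 km)
R3→R4: 897.1 km  (cumulative 1578.4 km)
R4→R5: 517.5 km  (cumulative 2096.0 km)
Total route length ≈ 2096 km.

2096 km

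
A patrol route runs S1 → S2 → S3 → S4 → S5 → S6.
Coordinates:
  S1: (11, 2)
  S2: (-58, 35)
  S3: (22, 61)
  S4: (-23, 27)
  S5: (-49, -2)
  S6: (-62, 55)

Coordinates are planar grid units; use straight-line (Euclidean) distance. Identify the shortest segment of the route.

Leg distances:
S1→S2: 76.5
S2→S3: 84.1
S3→S4: 56.4
S4→S5: 38.9
S5→S6: 58.5
The shortest leg is S4–S5 at 38.9.

S4–S5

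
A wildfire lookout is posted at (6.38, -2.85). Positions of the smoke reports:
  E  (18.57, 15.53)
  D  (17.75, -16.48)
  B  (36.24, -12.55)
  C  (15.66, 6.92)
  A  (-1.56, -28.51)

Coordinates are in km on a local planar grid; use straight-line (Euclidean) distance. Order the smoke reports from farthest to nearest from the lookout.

B, A, E, D, C

Distance from the lookout at (6.38, -2.85) to each:
B (36.24, -12.55): 31.4 km
A (-1.56, -28.51): 26.9 km
E (18.57, 15.53): 22.1 km
D (17.75, -16.48): 17.7 km
C (15.66, 6.92): 13.5 km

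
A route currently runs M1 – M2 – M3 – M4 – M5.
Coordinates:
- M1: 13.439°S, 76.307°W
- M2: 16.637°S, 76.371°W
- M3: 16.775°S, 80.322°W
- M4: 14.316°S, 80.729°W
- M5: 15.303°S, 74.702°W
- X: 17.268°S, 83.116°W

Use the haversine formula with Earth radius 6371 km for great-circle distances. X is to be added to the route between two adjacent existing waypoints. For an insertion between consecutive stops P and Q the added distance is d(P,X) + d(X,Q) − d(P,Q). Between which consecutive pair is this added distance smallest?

between M3 and M4

Added distance for inserting X between each consecutive pair:
M1–M2: 1210.1 km
M2–M3: 601.8 km
M3–M4: 441.1 km
M4–M5: 682.9 km
Smallest added distance is 441.1 km, inserting between M3 and M4.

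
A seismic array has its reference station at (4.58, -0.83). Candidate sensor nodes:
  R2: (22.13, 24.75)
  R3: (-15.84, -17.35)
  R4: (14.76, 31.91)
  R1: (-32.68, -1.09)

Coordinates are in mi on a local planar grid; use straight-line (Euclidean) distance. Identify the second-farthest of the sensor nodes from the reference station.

R4

Distances from the reference station ((4.58, -0.83)):
R1: 37.3 mi
R4: 34.3 mi
R2: 31.0 mi
R3: 26.3 mi
The second-farthest is R4 at 34.3 mi.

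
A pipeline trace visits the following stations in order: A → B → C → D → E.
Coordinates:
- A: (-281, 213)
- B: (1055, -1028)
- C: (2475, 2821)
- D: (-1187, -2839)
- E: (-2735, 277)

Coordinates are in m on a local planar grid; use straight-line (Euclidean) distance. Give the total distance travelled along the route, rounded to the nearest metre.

Leg distances:
A→B: 1823.5 m  (cumulative 1823.5 m)
B→C: 4102.6 m  (cumulative 5926.0 m)
C→D: 6741.4 m  (cumulative 12667.4 m)
D→E: 3479.3 m  (cumulative 16146.7 m)
Total route length ≈ 16147 m.

16147 m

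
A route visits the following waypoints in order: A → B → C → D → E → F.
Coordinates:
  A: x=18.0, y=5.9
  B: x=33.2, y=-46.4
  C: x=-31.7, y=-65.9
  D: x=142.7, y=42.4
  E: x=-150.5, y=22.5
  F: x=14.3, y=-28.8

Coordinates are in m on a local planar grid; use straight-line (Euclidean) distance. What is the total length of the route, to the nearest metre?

794 m

Leg distances:
A→B: 54.5 m  (cumulative 54.5 m)
B→C: 67.8 m  (cumulative 122.2 m)
C→D: 205.3 m  (cumulative 327.5 m)
D→E: 293.9 m  (cumulative 621.4 m)
E→F: 172.6 m  (cumulative 794.0 m)
Total route length ≈ 794 m.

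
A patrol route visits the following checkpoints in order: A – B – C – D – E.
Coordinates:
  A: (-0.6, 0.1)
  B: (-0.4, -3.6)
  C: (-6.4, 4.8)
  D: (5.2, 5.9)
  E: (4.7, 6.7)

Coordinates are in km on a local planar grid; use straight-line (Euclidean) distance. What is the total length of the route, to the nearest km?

27 km

Leg distances:
A→B: 3.7 km  (cumulative 3.7 km)
B→C: 10.3 km  (cumulative 14.0 km)
C→D: 11.7 km  (cumulative 25.7 km)
D→E: 0.9 km  (cumulative 26.6 km)
Total route length ≈ 27 km.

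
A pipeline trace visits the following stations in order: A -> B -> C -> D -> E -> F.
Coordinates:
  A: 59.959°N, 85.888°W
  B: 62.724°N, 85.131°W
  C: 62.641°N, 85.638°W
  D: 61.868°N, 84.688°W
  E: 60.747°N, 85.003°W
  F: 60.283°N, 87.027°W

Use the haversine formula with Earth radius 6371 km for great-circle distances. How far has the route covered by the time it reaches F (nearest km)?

Leg distances:
A→B: 310.1 km  (cumulative 310.1 km)
B→C: 27.5 km  (cumulative 337.6 km)
C→D: 99.0 km  (cumulative 436.6 km)
D→E: 125.8 km  (cumulative 562.4 km)
E→F: 122.2 km  (cumulative 684.6 km)
Cumulative distance at F ≈ 685 km.

685 km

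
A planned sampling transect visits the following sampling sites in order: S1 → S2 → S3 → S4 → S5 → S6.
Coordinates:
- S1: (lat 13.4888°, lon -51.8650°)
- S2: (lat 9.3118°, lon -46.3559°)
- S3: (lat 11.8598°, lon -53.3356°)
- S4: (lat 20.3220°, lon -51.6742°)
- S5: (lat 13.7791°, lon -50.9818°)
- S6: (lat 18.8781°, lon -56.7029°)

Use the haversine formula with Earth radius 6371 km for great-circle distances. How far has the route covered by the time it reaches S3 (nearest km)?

Leg distances:
S1→S2: 759.0 km  (cumulative 759.0 km)
S2→S3: 813.7 km  (cumulative 1572.8 km)
Cumulative distance at S3 ≈ 1573 km.

1573 km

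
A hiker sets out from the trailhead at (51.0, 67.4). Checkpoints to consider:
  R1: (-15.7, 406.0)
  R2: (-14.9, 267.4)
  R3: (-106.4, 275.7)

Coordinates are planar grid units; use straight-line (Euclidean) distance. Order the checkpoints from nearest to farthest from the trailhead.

R2, R3, R1

Distances from the trailhead:
R2 (-14.9, 267.4): 210.6
R3 (-106.4, 275.7): 261.1
R1 (-15.7, 406.0): 345.1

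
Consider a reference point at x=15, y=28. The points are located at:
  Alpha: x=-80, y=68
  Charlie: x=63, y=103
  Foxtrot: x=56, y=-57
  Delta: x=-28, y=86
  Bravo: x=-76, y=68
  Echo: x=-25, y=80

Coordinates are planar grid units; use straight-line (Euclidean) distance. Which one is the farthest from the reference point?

Distances from the reference point (x=15, y=28):
Alpha: 103.1
Bravo: 99.4
Foxtrot: 94.4
Charlie: 89.0
Delta: 72.2
Echo: 65.6
The farthest is Alpha at 103.1.

Alpha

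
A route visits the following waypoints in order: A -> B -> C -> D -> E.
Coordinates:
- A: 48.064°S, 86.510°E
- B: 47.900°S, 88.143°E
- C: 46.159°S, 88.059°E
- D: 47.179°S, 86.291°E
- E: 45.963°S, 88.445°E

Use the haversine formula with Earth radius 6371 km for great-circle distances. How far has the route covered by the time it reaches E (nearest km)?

Leg distances:
A→B: 122.9 km  (cumulative 122.9 km)
B→C: 193.7 km  (cumulative 316.6 km)
C→D: 176.2 km  (cumulative 492.8 km)
D→E: 213.0 km  (cumulative 705.9 km)
Cumulative distance at E ≈ 706 km.

706 km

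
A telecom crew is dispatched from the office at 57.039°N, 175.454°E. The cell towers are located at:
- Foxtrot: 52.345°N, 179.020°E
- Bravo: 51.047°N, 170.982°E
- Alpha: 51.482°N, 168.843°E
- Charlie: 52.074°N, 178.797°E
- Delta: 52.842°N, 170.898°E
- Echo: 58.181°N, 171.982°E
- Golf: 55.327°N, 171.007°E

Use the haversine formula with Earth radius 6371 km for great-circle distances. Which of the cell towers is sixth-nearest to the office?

Distances from the office (57.039°N, 175.454°E):
Echo: 242.6 km
Golf: 334.5 km
Delta: 549.7 km
Foxtrot: 569.9 km
Charlie: 592.5 km
Bravo: 727.1 km
Alpha: 751.7 km
The sixth-nearest is Bravo at 727.1 km.

Bravo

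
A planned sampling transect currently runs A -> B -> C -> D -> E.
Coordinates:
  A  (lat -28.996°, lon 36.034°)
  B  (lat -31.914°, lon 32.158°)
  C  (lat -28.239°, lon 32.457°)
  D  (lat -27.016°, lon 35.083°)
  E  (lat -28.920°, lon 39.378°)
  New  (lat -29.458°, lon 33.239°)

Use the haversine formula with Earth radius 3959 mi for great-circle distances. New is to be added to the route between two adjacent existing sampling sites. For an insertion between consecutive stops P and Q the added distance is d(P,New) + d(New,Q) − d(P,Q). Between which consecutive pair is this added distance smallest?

between B and C

Added distance for inserting New between each consecutive pair:
A–B: 46.5 mi
B–C: 23.5 mi
C–D: 117.7 mi
D–E: 281.5 mi
Smallest added distance is 23.5 mi, inserting between B and C.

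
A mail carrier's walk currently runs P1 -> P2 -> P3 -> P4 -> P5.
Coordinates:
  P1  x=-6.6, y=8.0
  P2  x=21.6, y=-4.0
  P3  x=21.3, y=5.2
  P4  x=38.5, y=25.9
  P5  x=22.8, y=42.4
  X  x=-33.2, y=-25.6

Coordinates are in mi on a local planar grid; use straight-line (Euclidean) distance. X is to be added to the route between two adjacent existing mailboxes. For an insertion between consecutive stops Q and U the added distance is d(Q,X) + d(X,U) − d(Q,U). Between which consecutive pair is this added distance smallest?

Added distance for inserting X between each consecutive pair:
P1–P2: 71.1 mi
P2–P3: 112.3 mi
P3–P4: 124.0 mi
P4–P5: 153.6 mi
Smallest added distance is 71.1 mi, inserting between P1 and P2.

between P1 and P2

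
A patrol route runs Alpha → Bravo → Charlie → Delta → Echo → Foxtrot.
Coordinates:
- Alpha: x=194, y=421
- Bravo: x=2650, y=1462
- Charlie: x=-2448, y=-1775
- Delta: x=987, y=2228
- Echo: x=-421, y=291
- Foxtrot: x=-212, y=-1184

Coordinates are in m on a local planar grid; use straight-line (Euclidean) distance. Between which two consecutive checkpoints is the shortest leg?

Echo–Foxtrot

Leg distances:
Alpha→Bravo: 2667.5 m
Bravo→Charlie: 6038.9 m
Charlie→Delta: 5274.8 m
Delta→Echo: 2394.7 m
Echo→Foxtrot: 1489.7 m
The shortest leg is Echo–Foxtrot at 1489.7 m.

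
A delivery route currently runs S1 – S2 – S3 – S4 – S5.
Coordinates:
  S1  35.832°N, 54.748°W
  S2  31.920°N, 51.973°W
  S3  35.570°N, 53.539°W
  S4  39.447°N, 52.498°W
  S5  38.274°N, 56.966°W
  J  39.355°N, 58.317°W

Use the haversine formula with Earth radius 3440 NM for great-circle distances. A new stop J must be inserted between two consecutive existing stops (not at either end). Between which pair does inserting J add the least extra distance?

Added distance for inserting J between each consecutive pair:
S1–S2: 541.5 NM
S2–S3: 631.8 NM
S3–S4: 353.6 NM
S4–S5: 140.2 NM
Smallest added distance is 140.2 NM, inserting between S4 and S5.

between S4 and S5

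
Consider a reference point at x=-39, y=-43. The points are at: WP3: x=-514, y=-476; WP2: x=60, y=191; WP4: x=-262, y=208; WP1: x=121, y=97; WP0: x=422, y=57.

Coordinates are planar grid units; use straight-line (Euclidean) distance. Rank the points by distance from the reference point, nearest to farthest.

Distance from the reference point at x=-39, y=-43 to each:
WP1 x=121, y=97: 212.6
WP2 x=60, y=191: 254.1
WP4 x=-262, y=208: 335.8
WP0 x=422, y=57: 471.7
WP3 x=-514, y=-476: 642.7

WP1, WP2, WP4, WP0, WP3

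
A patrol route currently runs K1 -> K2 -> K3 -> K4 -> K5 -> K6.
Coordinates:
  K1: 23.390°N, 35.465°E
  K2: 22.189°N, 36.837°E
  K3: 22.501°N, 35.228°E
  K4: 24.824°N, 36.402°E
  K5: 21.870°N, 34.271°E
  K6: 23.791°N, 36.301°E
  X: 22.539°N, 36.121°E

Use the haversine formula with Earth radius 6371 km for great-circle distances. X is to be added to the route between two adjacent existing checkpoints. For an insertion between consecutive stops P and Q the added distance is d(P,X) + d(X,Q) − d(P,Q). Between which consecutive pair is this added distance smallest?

Added distance for inserting X between each consecutive pair:
K1–K2: 5.4 km
K2–K3: 6.0 km
K3–K4: 62.9 km
K4–K5: 66.2 km
K5–K6: 46.7 km
Smallest added distance is 5.4 km, inserting between K1 and K2.

between K1 and K2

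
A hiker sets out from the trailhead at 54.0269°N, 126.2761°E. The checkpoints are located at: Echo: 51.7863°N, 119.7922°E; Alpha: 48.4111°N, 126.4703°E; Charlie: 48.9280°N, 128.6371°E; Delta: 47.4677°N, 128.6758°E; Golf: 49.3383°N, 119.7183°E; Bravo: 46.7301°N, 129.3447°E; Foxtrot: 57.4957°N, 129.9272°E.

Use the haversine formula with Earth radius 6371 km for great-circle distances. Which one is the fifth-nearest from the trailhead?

Golf

Distance to each, sorted:
Foxtrot: 448.1 km
Echo: 500.9 km
Charlie: 590.0 km
Alpha: 624.6 km
Golf: 689.5 km
Delta: 748.5 km
Bravo: 839.8 km
The fifth-nearest is Golf at 689.5 km.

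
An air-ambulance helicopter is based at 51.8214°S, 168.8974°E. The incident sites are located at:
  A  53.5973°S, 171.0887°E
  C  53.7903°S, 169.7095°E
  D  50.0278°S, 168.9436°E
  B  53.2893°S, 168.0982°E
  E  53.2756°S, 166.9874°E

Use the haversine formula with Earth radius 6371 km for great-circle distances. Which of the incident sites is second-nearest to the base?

Distances from the base (51.8214°S, 168.8974°E):
B: 171.9 km
D: 199.5 km
E: 206.9 km
C: 225.6 km
A: 246.5 km
The second-nearest is D at 199.5 km.

D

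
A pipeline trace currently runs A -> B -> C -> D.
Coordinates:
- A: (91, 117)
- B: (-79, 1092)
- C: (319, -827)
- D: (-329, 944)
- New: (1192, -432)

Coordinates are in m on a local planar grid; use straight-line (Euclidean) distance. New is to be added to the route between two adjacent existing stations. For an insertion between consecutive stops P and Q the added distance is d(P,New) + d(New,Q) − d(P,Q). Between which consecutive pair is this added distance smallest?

Added distance for inserting New between each consecutive pair:
A–B: 2225.0 m
B–C: 982.8 m
C–D: 1123.4 m
Smallest added distance is 982.8 m, inserting between B and C.

between B and C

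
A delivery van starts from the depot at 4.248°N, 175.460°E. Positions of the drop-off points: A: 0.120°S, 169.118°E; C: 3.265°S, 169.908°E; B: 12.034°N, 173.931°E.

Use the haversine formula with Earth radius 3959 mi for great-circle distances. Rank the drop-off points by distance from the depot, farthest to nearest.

Distances from the depot:
C 3.265°S, 169.908°E: 645.3 mi
B 12.034°N, 173.931°E: 548.0 mi
A 0.120°S, 169.118°E: 531.8 mi

C, B, A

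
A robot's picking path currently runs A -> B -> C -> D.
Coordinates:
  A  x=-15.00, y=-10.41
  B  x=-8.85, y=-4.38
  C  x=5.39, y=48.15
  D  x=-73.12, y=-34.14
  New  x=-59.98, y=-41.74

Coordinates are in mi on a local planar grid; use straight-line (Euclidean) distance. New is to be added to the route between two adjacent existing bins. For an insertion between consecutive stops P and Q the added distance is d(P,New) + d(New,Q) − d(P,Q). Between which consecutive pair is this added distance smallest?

Added distance for inserting New between each consecutive pair:
A–B: 109.5 mi
B–C: 120.0 mi
C–D: 12.6 mi
Smallest added distance is 12.6 mi, inserting between C and D.

between C and D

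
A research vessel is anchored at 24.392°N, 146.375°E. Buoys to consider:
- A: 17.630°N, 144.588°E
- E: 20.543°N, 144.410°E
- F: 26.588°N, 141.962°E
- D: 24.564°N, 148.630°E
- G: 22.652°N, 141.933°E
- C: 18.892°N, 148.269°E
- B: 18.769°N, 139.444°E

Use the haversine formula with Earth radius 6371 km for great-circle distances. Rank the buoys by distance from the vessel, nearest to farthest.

D, E, G, F, C, A, B

Distance from the vessel at 24.392°N, 146.375°E to each:
D 24.564°N, 148.630°E: 229.0 km
E 20.543°N, 144.410°E: 473.2 km
G 22.652°N, 141.933°E: 492.4 km
F 26.588°N, 141.962°E: 505.7 km
C 18.892°N, 148.269°E: 642.1 km
A 17.630°N, 144.588°E: 774.4 km
B 18.769°N, 139.444°E: 950.7 km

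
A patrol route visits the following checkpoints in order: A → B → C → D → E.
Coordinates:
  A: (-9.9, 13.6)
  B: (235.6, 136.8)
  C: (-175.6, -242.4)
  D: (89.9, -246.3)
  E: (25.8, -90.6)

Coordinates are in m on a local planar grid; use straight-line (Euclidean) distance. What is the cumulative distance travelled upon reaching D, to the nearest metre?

1100 m

Leg distances:
A→B: 274.7 m  (cumulative 274.7 m)
B→C: 559.4 m  (cumulative 834.0 m)
C→D: 265.5 m  (cumulative 1099.6 m)
Cumulative distance at D ≈ 1100 m.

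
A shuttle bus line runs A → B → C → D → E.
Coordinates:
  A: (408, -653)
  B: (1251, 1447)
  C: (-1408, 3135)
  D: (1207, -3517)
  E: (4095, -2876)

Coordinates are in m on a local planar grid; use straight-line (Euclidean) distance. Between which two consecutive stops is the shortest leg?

A–B

Leg distances:
A→B: 2262.9 m
B→C: 3149.5 m
C→D: 7147.5 m
D→E: 2958.3 m
The shortest leg is A–B at 2262.9 m.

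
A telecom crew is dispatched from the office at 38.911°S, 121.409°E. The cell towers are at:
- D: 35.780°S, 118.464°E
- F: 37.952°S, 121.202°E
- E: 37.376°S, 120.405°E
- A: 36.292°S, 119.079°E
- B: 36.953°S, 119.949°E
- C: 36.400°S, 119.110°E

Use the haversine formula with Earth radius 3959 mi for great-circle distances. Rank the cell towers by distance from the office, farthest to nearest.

Distance from the office at 38.911°S, 121.409°E to each:
D 35.780°S, 118.464°E: 270.1 mi
A 36.292°S, 119.079°E: 221.4 mi
C 36.400°S, 119.110°E: 214.3 mi
B 36.953°S, 119.949°E: 157.0 mi
E 37.376°S, 120.405°E: 119.3 mi
F 37.952°S, 121.202°E: 67.2 mi

D, A, C, B, E, F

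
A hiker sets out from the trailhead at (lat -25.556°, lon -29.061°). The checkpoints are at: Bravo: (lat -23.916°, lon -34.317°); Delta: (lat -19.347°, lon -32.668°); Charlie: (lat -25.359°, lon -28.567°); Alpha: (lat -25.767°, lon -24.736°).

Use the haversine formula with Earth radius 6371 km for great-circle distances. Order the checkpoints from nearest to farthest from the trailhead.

Distance from the trailhead at (lat -25.556°, lon -29.061°) to each:
Charlie (lat -25.359°, lon -28.567°): 54.2 km
Alpha (lat -25.767°, lon -24.736°): 434.1 km
Bravo (lat -23.916°, lon -34.317°): 561.2 km
Delta (lat -19.347°, lon -32.668°): 783.5 km

Charlie, Alpha, Bravo, Delta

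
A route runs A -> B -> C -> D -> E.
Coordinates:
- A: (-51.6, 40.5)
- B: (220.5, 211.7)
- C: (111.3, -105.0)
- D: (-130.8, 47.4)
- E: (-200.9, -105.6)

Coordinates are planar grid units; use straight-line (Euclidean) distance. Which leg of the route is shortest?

Leg distances:
A→B: 321.5
B→C: 335.0
C→D: 286.1
D→E: 168.3
The shortest leg is D–E at 168.3.

D–E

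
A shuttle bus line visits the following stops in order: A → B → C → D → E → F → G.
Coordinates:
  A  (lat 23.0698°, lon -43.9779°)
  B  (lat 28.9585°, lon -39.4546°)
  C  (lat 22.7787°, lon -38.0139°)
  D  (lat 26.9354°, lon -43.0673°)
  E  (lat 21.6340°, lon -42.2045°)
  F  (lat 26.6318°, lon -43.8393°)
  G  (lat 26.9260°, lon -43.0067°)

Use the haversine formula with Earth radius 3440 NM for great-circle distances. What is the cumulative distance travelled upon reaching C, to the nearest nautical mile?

809 NM

Leg distances:
A→B: 429.5 NM  (cumulative 429.5 NM)
B→C: 379.1 NM  (cumulative 808.6 NM)
Cumulative distance at C ≈ 809 NM.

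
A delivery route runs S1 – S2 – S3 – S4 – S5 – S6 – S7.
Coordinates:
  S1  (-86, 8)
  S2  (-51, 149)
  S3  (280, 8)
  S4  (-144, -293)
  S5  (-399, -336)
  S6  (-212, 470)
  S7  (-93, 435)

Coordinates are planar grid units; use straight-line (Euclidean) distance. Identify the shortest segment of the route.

Leg distances:
S1→S2: 145.3
S2→S3: 359.8
S3→S4: 520.0
S4→S5: 258.6
S5→S6: 827.4
S6→S7: 124.0
The shortest leg is S6–S7 at 124.0.

S6–S7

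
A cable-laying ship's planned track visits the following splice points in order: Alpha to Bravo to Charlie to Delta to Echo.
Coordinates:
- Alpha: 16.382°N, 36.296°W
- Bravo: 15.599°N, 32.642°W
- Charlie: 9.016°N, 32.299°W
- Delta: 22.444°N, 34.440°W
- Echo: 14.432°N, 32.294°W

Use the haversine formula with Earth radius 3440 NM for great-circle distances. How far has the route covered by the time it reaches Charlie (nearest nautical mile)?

612 NM

Leg distances:
Alpha→Bravo: 216.1 NM  (cumulative 216.1 NM)
Bravo→Charlie: 395.8 NM  (cumulative 611.8 NM)
Cumulative distance at Charlie ≈ 612 NM.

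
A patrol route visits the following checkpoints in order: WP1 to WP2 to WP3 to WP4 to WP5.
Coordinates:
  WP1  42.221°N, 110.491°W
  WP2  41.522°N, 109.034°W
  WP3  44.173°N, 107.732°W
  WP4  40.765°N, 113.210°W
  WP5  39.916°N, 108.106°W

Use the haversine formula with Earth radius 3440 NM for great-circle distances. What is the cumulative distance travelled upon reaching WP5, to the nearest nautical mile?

Leg distances:
WP1→WP2: 77.5 NM  (cumulative 77.5 NM)
WP2→WP3: 169.2 NM  (cumulative 246.6 NM)
WP3→WP4: 317.2 NM  (cumulative 563.9 NM)
WP4→WP5: 239.0 NM  (cumulative 802.9 NM)
Cumulative distance at WP5 ≈ 803 NM.

803 NM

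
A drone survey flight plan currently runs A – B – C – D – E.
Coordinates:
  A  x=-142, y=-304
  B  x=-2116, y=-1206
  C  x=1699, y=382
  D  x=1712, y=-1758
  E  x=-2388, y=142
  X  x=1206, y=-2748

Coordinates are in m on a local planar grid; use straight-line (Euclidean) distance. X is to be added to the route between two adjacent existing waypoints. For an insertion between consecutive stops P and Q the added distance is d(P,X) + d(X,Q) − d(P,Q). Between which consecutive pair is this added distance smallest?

between D and E

Added distance for inserting X between each consecutive pair:
A–B: 4283.2 m
B–C: 2698.7 m
C–D: 2140.4 m
D–E: 1204.8 m
Smallest added distance is 1204.8 m, inserting between D and E.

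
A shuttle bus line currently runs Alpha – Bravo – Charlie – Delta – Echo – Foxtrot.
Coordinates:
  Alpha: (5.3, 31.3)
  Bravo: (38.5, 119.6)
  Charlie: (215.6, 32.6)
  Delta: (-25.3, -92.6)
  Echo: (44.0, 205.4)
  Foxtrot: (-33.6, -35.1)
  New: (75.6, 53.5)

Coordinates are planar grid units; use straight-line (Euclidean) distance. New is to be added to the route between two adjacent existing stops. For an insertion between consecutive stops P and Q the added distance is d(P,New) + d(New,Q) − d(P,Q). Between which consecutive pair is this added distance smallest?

between Bravo and Charlie

Added distance for inserting New between each consecutive pair:
Alpha–Bravo: 55.2
Bravo–Charlie: 20.0
Charlie–Delta: 47.6
Delta–Echo: 26.8
Echo–Foxtrot: 43.1
Smallest added distance is 20.0, inserting between Bravo and Charlie.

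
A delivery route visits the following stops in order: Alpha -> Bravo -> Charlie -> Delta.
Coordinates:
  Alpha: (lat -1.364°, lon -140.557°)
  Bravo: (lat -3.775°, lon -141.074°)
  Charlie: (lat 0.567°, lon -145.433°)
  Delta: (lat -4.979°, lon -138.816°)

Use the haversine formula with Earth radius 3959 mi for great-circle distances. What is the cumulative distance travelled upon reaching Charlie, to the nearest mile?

595 mi

Leg distances:
Alpha→Bravo: 170.4 mi  (cumulative 170.4 mi)
Bravo→Charlie: 425.0 mi  (cumulative 595.4 mi)
Cumulative distance at Charlie ≈ 595 mi.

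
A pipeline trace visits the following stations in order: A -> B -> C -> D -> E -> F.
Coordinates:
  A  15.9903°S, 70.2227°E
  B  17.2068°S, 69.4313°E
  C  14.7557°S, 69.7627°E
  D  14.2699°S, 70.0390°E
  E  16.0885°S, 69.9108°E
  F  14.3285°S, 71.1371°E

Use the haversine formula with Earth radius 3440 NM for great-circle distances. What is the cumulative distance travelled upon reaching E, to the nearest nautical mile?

Leg distances:
A→B: 86.1 NM  (cumulative 86.1 NM)
B→C: 148.4 NM  (cumulative 234.5 NM)
C→D: 33.3 NM  (cumulative 267.8 NM)
D→E: 109.4 NM  (cumulative 377.2 NM)
Cumulative distance at E ≈ 377 NM.

377 NM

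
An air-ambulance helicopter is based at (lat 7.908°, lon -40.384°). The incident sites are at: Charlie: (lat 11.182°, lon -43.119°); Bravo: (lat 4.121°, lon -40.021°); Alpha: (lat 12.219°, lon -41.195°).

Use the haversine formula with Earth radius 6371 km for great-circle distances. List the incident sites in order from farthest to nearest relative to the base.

Distances from the base:
Alpha (lat 12.219°, lon -41.195°): 487.5 km
Charlie (lat 11.182°, lon -43.119°): 471.6 km
Bravo (lat 4.121°, lon -40.021°): 423.0 km

Alpha, Charlie, Bravo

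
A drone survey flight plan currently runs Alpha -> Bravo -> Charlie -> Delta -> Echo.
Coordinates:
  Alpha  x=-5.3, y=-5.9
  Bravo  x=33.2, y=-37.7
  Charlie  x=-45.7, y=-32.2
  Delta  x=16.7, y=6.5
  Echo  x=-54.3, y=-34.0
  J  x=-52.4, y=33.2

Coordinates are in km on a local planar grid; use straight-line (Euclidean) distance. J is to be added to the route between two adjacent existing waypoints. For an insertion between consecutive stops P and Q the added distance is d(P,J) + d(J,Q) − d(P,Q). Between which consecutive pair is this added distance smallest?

between Delta and Echo

Added distance for inserting J between each consecutive pair:
Alpha–Bravo: 122.4 km
Bravo–Charlie: 97.8 km
Charlie–Delta: 66.4 km
Delta–Echo: 59.6 km
Smallest added distance is 59.6 km, inserting between Delta and Echo.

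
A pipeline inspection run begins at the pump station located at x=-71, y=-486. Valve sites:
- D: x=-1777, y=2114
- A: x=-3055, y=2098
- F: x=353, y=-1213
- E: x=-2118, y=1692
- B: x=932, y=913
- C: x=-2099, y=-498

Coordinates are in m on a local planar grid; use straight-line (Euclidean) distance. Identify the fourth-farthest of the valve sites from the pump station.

Distances from the pump station (x=-71, y=-486):
A: 3947.3 m
D: 3109.7 m
E: 2989.0 m
C: 2028.0 m
B: 1721.4 m
F: 841.6 m
The fourth-farthest is C at 2028.0 m.

C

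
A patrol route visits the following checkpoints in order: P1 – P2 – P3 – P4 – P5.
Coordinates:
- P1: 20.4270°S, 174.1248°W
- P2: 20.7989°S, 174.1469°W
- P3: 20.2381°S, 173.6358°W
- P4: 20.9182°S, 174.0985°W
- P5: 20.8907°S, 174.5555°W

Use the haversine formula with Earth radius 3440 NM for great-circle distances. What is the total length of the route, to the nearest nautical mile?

Leg distances:
P1→P2: 22.4 NM  (cumulative 22.4 NM)
P2→P3: 44.3 NM  (cumulative 66.6 NM)
P3→P4: 48.4 NM  (cumulative 115.0 NM)
P4→P5: 25.7 NM  (cumulative 140.7 NM)
Total route length ≈ 141 NM.

141 NM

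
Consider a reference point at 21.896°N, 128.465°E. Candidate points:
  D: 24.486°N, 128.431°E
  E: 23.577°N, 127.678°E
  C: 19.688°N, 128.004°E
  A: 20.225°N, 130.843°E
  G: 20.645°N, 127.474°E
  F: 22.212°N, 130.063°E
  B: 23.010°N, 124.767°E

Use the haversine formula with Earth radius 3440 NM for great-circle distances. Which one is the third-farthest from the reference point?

D

Distances from the reference point (21.896°N, 128.465°E):
B: 215.8 NM
A: 166.8 NM
D: 155.5 NM
C: 135.1 NM
E: 109.9 NM
G: 93.4 NM
F: 90.9 NM
The third-farthest is D at 155.5 NM.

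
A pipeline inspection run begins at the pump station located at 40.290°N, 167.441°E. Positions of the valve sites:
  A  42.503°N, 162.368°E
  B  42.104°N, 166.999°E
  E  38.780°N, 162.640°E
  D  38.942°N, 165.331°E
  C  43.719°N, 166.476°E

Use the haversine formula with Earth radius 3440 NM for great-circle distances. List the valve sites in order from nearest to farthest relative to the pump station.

B, D, C, E, A

Distance from the pump station at 40.290°N, 167.441°E to each:
B 42.104°N, 166.999°E: 110.7 NM
D 38.942°N, 165.331°E: 126.8 NM
C 43.719°N, 166.476°E: 210.3 NM
E 38.780°N, 162.640°E: 240.0 NM
A 42.503°N, 162.368°E: 264.2 NM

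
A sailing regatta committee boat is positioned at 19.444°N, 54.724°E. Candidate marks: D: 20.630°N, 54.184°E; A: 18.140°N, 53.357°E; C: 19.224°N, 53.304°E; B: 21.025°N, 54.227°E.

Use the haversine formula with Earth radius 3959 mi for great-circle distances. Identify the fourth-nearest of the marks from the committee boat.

Distance to each, sorted:
D: 89.1 mi
C: 93.8 mi
B: 113.9 mi
A: 126.9 mi
The fourth-nearest is A at 126.9 mi.

A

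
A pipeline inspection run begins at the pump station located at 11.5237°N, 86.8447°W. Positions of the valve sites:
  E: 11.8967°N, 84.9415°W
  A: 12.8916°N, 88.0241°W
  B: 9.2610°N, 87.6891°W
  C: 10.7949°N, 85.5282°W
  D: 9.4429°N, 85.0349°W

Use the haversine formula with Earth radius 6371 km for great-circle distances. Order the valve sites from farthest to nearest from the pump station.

Distances from the pump station:
D 9.4429°N, 85.0349°W: 304.4 km
B 9.2610°N, 87.6891°W: 268.0 km
E 11.8967°N, 84.9415°W: 211.3 km
A 12.8916°N, 88.0241°W: 198.9 km
C 10.7949°N, 85.5282°W: 164.9 km

D, B, E, A, C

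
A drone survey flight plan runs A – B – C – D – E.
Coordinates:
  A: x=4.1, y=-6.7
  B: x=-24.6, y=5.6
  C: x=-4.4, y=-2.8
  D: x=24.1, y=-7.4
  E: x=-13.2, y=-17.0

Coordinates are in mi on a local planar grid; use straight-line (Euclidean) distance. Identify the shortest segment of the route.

B–C

Leg distances:
A→B: 31.2 mi
B→C: 21.9 mi
C→D: 28.9 mi
D→E: 38.5 mi
The shortest leg is B–C at 21.9 mi.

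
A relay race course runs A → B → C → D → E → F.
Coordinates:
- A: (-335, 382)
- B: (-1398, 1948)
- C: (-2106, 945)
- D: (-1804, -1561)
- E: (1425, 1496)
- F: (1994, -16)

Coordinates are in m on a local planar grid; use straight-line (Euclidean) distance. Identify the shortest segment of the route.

B–C

Leg distances:
A→B: 1892.7 m
B→C: 1227.7 m
C→D: 2524.1 m
D→E: 4446.5 m
E→F: 1615.5 m
The shortest leg is B–C at 1227.7 m.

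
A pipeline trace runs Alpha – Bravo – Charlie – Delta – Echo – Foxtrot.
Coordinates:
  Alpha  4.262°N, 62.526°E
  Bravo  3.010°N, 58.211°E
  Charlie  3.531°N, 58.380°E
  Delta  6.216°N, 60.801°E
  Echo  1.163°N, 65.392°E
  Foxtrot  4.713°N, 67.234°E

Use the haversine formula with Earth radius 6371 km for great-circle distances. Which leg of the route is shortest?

Bravo–Charlie

Leg distances:
Alpha→Bravo: 498.7 km
Bravo→Charlie: 60.9 km
Charlie→Delta: 401.3 km
Delta→Echo: 758.3 km
Echo→Foxtrot: 444.6 km
The shortest leg is Bravo–Charlie at 60.9 km.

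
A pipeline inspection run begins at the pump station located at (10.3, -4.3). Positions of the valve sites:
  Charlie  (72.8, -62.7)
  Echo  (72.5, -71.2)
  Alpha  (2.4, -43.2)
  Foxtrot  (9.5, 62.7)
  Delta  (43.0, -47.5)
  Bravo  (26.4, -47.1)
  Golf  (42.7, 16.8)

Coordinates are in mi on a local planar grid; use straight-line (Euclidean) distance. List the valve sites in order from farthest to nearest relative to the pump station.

Echo, Charlie, Foxtrot, Delta, Bravo, Alpha, Golf

Distance from the pump station at (10.3, -4.3) to each:
Echo (72.5, -71.2): 91.3 mi
Charlie (72.8, -62.7): 85.5 mi
Foxtrot (9.5, 62.7): 67.0 mi
Delta (43.0, -47.5): 54.2 mi
Bravo (26.4, -47.1): 45.7 mi
Alpha (2.4, -43.2): 39.7 mi
Golf (42.7, 16.8): 38.7 mi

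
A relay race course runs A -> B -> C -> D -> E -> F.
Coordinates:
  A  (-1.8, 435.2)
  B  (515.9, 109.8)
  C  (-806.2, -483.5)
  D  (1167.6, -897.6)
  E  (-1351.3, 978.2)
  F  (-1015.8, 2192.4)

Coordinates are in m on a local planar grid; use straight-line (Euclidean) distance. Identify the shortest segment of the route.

A–B

Leg distances:
A→B: 611.5 m
B→C: 1449.1 m
C→D: 2016.8 m
D→E: 3140.6 m
E→F: 1259.7 m
The shortest leg is A–B at 611.5 m.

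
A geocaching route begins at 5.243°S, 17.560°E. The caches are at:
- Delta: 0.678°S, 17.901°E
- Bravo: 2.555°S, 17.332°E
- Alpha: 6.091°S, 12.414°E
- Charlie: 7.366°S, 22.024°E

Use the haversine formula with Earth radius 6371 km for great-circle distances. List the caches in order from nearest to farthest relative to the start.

Bravo, Delta, Charlie, Alpha

Distances from the start:
Bravo 2.555°S, 17.332°E: 300.0 km
Delta 0.678°S, 17.901°E: 509.0 km
Charlie 7.366°S, 22.024°E: 546.9 km
Alpha 6.091°S, 12.414°E: 577.2 km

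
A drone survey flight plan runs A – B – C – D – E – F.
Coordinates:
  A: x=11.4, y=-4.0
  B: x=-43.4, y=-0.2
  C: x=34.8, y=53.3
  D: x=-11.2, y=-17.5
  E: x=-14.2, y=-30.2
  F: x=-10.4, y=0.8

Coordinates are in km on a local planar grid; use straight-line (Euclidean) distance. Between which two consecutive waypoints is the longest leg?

Leg distances:
A→B: 54.9 km
B→C: 94.7 km
C→D: 84.4 km
D→E: 13.0 km
E→F: 31.2 km
The longest leg is B–C at 94.7 km.

B–C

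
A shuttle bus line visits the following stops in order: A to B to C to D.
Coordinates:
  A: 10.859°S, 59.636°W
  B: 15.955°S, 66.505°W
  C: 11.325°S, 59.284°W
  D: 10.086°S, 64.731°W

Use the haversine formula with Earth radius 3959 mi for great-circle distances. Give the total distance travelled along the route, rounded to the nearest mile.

1541 mi

Leg distances:
A→B: 580.5 mi  (cumulative 580.5 mi)
B→C: 580.8 mi  (cumulative 1161.3 mi)
C→D: 379.6 mi  (cumulative 1540.9 mi)
Total route length ≈ 1541 mi.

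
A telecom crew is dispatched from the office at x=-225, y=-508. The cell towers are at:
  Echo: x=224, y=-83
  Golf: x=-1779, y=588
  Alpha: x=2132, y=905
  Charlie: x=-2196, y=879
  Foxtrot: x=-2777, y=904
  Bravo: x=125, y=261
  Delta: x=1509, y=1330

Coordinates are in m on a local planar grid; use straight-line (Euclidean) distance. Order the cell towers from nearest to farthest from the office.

Distances from the office:
Echo x=224, y=-83: 618.2 m
Bravo x=125, y=261: 844.9 m
Golf x=-1779, y=588: 1901.6 m
Charlie x=-2196, y=879: 2410.1 m
Delta x=1509, y=1330: 2526.9 m
Alpha x=2132, y=905: 2748.1 m
Foxtrot x=-2777, y=904: 2916.6 m

Echo, Bravo, Golf, Charlie, Delta, Alpha, Foxtrot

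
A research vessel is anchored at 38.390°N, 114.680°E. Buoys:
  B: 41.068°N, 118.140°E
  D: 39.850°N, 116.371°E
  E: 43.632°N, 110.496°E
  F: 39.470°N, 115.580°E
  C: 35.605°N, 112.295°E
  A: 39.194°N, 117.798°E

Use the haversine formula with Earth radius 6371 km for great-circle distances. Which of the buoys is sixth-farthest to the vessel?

Distances from the vessel (38.390°N, 114.680°E):
E: 680.2 km
B: 419.7 km
C: 375.1 km
A: 284.6 km
D: 218.2 km
F: 143.1 km
The sixth-farthest is F at 143.1 km.

F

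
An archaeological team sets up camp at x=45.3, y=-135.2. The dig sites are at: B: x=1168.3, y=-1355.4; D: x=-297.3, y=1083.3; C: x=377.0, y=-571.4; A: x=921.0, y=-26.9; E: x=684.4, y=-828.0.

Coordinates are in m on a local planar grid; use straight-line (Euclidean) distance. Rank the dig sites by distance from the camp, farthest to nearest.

Distance from the camp at x=45.3, y=-135.2 to each:
B x=1168.3, y=-1355.4: 1658.3 m
D x=-297.3, y=1083.3: 1265.7 m
E x=684.4, y=-828.0: 942.6 m
A x=921.0, y=-26.9: 882.4 m
C x=377.0, y=-571.4: 548.0 m

B, D, E, A, C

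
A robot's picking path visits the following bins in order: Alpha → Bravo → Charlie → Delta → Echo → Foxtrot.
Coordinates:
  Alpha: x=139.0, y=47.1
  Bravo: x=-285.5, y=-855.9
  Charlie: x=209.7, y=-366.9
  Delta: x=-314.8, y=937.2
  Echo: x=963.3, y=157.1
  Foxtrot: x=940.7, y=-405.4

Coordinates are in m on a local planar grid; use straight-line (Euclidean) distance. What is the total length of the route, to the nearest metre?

5160 m

Leg distances:
Alpha→Bravo: 997.8 m  (cumulative 997.8 m)
Bravo→Charlie: 695.9 m  (cumulative 1693.8 m)
Charlie→Delta: 1405.6 m  (cumulative 3099.4 m)
Delta→Echo: 1497.4 m  (cumulative 4596.7 m)
Echo→Foxtrot: 563.0 m  (cumulative 5159.7 m)
Total route length ≈ 5160 m.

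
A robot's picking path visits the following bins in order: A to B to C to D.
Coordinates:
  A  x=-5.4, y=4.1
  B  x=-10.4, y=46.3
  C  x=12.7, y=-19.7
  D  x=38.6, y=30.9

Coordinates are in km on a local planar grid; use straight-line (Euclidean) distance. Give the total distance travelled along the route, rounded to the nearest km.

Leg distances:
A→B: 42.5 km  (cumulative 42.5 km)
B→C: 69.9 km  (cumulative 112.4 km)
C→D: 56.8 km  (cumulative 169.3 km)
Total route length ≈ 169 km.

169 km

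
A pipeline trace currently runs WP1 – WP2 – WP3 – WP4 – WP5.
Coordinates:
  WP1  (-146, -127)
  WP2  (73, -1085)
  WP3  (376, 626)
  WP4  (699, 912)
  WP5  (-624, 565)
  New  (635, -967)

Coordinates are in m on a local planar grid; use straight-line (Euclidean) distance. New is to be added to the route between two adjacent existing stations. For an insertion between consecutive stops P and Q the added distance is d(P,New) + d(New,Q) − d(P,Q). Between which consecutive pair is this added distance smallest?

between WP2 and WP3

Added distance for inserting New between each consecutive pair:
WP1–WP2: 738.5 m
WP2–WP3: 450.5 m
WP3–WP4: 3062.6 m
WP4–WP5: 2495.3 m
Smallest added distance is 450.5 m, inserting between WP2 and WP3.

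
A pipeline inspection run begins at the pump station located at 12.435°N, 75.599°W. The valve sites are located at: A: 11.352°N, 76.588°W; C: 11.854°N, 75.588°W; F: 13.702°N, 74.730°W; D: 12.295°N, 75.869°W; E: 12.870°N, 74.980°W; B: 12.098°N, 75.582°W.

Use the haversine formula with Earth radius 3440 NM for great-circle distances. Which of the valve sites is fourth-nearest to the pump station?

Distances from the pump station (12.435°N, 75.599°W):
D: 17.9 NM
B: 20.3 NM
C: 34.9 NM
E: 44.7 NM
A: 87.2 NM
F: 91.5 NM
The fourth-nearest is E at 44.7 NM.

E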